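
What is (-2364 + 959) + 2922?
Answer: 1517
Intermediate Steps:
(-2364 + 959) + 2922 = -1405 + 2922 = 1517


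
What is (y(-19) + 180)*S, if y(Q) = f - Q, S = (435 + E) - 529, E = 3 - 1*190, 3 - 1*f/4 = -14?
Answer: -75027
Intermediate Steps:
f = 68 (f = 12 - 4*(-14) = 12 + 56 = 68)
E = -187 (E = 3 - 190 = -187)
S = -281 (S = (435 - 187) - 529 = 248 - 529 = -281)
y(Q) = 68 - Q
(y(-19) + 180)*S = ((68 - 1*(-19)) + 180)*(-281) = ((68 + 19) + 180)*(-281) = (87 + 180)*(-281) = 267*(-281) = -75027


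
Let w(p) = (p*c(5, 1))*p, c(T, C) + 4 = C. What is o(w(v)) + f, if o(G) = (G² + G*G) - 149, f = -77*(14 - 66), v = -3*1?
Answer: 5313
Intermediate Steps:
c(T, C) = -4 + C
v = -3
f = 4004 (f = -77*(-52) = 4004)
w(p) = -3*p² (w(p) = (p*(-4 + 1))*p = (p*(-3))*p = (-3*p)*p = -3*p²)
o(G) = -149 + 2*G² (o(G) = (G² + G²) - 149 = 2*G² - 149 = -149 + 2*G²)
o(w(v)) + f = (-149 + 2*(-3*(-3)²)²) + 4004 = (-149 + 2*(-3*9)²) + 4004 = (-149 + 2*(-27)²) + 4004 = (-149 + 2*729) + 4004 = (-149 + 1458) + 4004 = 1309 + 4004 = 5313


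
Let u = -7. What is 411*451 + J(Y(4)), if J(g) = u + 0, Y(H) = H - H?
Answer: 185354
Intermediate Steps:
Y(H) = 0
J(g) = -7 (J(g) = -7 + 0 = -7)
411*451 + J(Y(4)) = 411*451 - 7 = 185361 - 7 = 185354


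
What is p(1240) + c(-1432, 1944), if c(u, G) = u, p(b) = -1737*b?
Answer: -2155312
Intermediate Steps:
p(1240) + c(-1432, 1944) = -1737*1240 - 1432 = -2153880 - 1432 = -2155312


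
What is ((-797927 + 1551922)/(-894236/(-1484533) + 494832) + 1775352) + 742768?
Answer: 1849800305898238375/734595327692 ≈ 2.5181e+6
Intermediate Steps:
((-797927 + 1551922)/(-894236/(-1484533) + 494832) + 1775352) + 742768 = (753995/(-894236*(-1/1484533) + 494832) + 1775352) + 742768 = (753995/(894236/1484533 + 494832) + 1775352) + 742768 = (753995/(734595327692/1484533) + 1775352) + 742768 = (753995*(1484533/734595327692) + 1775352) + 742768 = (1119330459335/734595327692 + 1775352) + 742768 = 1304166403539106919/734595327692 + 742768 = 1849800305898238375/734595327692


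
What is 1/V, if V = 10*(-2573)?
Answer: -1/25730 ≈ -3.8865e-5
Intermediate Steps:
V = -25730
1/V = 1/(-25730) = -1/25730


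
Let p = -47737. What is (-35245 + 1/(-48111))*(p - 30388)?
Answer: 132474390312500/48111 ≈ 2.7535e+9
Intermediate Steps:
(-35245 + 1/(-48111))*(p - 30388) = (-35245 + 1/(-48111))*(-47737 - 30388) = (-35245 - 1/48111)*(-78125) = -1695672196/48111*(-78125) = 132474390312500/48111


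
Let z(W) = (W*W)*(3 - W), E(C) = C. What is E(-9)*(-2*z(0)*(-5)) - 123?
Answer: -123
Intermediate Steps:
z(W) = W²*(3 - W)
E(-9)*(-2*z(0)*(-5)) - 123 = -9*(-2*0²*(3 - 1*0))*(-5) - 123 = -9*(-0*(3 + 0))*(-5) - 123 = -9*(-0*3)*(-5) - 123 = -9*(-2*0)*(-5) - 123 = -0*(-5) - 123 = -9*0 - 123 = 0 - 123 = -123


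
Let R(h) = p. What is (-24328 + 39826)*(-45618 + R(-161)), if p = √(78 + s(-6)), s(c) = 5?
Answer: -706987764 + 15498*√83 ≈ -7.0685e+8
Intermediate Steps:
p = √83 (p = √(78 + 5) = √83 ≈ 9.1104)
R(h) = √83
(-24328 + 39826)*(-45618 + R(-161)) = (-24328 + 39826)*(-45618 + √83) = 15498*(-45618 + √83) = -706987764 + 15498*√83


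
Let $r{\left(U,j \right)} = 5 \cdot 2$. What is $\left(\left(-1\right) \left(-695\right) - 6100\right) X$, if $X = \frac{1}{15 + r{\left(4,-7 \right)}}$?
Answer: $- \frac{1081}{5} \approx -216.2$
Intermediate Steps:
$r{\left(U,j \right)} = 10$
$X = \frac{1}{25}$ ($X = \frac{1}{15 + 10} = \frac{1}{25} \approx 0.04$)
$\left(\left(-1\right) \left(-695\right) - 6100\right) X = \left(\left(-1\right) \left(-695\right) - 6100\right) \frac{1}{25} = \left(695 - 6100\right) \frac{1}{25} = \left(-5405\right) \frac{1}{25} = - \frac{1081}{5}$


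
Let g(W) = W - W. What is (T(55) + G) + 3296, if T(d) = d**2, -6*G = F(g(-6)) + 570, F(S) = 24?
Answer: 6222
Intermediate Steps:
g(W) = 0
G = -99 (G = -(24 + 570)/6 = -1/6*594 = -99)
(T(55) + G) + 3296 = (55**2 - 99) + 3296 = (3025 - 99) + 3296 = 2926 + 3296 = 6222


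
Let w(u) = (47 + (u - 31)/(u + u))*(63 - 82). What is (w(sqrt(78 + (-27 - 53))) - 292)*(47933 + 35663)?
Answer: -99855422 - 12309511*I*sqrt(2) ≈ -9.9855e+7 - 1.7408e+7*I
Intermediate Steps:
w(u) = -893 - 19*(-31 + u)/(2*u) (w(u) = (47 + (-31 + u)/((2*u)))*(-19) = (47 + (-31 + u)*(1/(2*u)))*(-19) = (47 + (-31 + u)/(2*u))*(-19) = -893 - 19*(-31 + u)/(2*u))
(w(sqrt(78 + (-27 - 53))) - 292)*(47933 + 35663) = (19*(31 - 95*sqrt(78 + (-27 - 53)))/(2*(sqrt(78 + (-27 - 53)))) - 292)*(47933 + 35663) = (19*(31 - 95*sqrt(78 - 80))/(2*(sqrt(78 - 80))) - 292)*83596 = (19*(31 - 95*I*sqrt(2))/(2*(sqrt(-2))) - 292)*83596 = (19*(31 - 95*I*sqrt(2))/(2*((I*sqrt(2)))) - 292)*83596 = (19*(-I*sqrt(2)/2)*(31 - 95*I*sqrt(2))/2 - 292)*83596 = (-19*I*sqrt(2)*(31 - 95*I*sqrt(2))/4 - 292)*83596 = (-292 - 19*I*sqrt(2)*(31 - 95*I*sqrt(2))/4)*83596 = -24410032 - 397081*I*sqrt(2)*(31 - 95*I*sqrt(2))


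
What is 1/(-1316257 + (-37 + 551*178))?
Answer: -1/1218216 ≈ -8.2087e-7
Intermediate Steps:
1/(-1316257 + (-37 + 551*178)) = 1/(-1316257 + (-37 + 98078)) = 1/(-1316257 + 98041) = 1/(-1218216) = -1/1218216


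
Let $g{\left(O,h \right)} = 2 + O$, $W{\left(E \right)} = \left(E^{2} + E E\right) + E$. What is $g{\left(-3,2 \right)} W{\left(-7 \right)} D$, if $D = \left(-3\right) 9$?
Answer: $2457$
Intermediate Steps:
$W{\left(E \right)} = E + 2 E^{2}$ ($W{\left(E \right)} = \left(E^{2} + E^{2}\right) + E = 2 E^{2} + E = E + 2 E^{2}$)
$D = -27$
$g{\left(-3,2 \right)} W{\left(-7 \right)} D = \left(2 - 3\right) \left(- 7 \left(1 + 2 \left(-7\right)\right)\right) \left(-27\right) = - \left(-7\right) \left(1 - 14\right) \left(-27\right) = - \left(-7\right) \left(-13\right) \left(-27\right) = \left(-1\right) 91 \left(-27\right) = \left(-91\right) \left(-27\right) = 2457$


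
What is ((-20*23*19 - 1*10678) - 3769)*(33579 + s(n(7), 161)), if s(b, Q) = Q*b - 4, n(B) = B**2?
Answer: -961425768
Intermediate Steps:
s(b, Q) = -4 + Q*b
((-20*23*19 - 1*10678) - 3769)*(33579 + s(n(7), 161)) = ((-20*23*19 - 1*10678) - 3769)*(33579 + (-4 + 161*7**2)) = ((-460*19 - 10678) - 3769)*(33579 + (-4 + 161*49)) = ((-8740 - 10678) - 3769)*(33579 + (-4 + 7889)) = (-19418 - 3769)*(33579 + 7885) = -23187*41464 = -961425768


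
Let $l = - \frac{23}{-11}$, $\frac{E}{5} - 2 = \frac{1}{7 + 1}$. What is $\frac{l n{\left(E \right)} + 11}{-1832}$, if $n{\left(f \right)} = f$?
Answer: $- \frac{2923}{161216} \approx -0.018131$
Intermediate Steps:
$E = \frac{85}{8}$ ($E = 10 + \frac{5}{7 + 1} = 10 + \frac{5}{8} = \frac{85}{8} \approx 10.625$)
$l = \frac{23}{11}$ ($l = \left(-23\right) \left(- \frac{1}{11}\right) = \frac{23}{11} \approx 2.0909$)
$\frac{l n{\left(E \right)} + 11}{-1832} = \frac{\frac{23}{11} \cdot \frac{85}{8} + 11}{-1832} = \left(\frac{1955}{88} + 11\right) \left(- \frac{1}{1832}\right) = \frac{2923}{88} \left(- \frac{1}{1832}\right) = - \frac{2923}{161216}$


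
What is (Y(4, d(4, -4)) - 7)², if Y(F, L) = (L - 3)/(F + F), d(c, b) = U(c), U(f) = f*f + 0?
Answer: 1849/64 ≈ 28.891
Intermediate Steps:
U(f) = f² (U(f) = f² + 0 = f²)
d(c, b) = c²
Y(F, L) = (-3 + L)/(2*F) (Y(F, L) = (-3 + L)/((2*F)) = (-3 + L)*(1/(2*F)) = (-3 + L)/(2*F))
(Y(4, d(4, -4)) - 7)² = ((½)*(-3 + 4²)/4 - 7)² = ((½)*(¼)*(-3 + 16) - 7)² = ((½)*(¼)*13 - 7)² = (13/8 - 7)² = (-43/8)² = 1849/64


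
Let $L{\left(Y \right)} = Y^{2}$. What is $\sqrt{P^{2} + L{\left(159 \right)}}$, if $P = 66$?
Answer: $3 \sqrt{3293} \approx 172.15$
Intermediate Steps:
$\sqrt{P^{2} + L{\left(159 \right)}} = \sqrt{66^{2} + 159^{2}} = \sqrt{4356 + 25281} = \sqrt{29637} = 3 \sqrt{3293}$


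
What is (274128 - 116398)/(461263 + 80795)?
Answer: 78865/271029 ≈ 0.29098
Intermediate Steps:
(274128 - 116398)/(461263 + 80795) = 157730/542058 = 157730*(1/542058) = 78865/271029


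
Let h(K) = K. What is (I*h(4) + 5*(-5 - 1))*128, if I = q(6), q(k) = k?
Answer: -768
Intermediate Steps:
I = 6
(I*h(4) + 5*(-5 - 1))*128 = (6*4 + 5*(-5 - 1))*128 = (24 + 5*(-6))*128 = (24 - 30)*128 = -6*128 = -768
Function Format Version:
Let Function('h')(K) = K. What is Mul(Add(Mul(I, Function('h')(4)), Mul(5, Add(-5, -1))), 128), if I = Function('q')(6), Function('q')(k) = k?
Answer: -768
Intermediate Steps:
I = 6
Mul(Add(Mul(I, Function('h')(4)), Mul(5, Add(-5, -1))), 128) = Mul(Add(Mul(6, 4), Mul(5, Add(-5, -1))), 128) = Mul(Add(24, Mul(5, -6)), 128) = Mul(Add(24, -30), 128) = Mul(-6, 128) = -768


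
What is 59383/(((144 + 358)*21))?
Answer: 59383/10542 ≈ 5.6330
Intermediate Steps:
59383/(((144 + 358)*21)) = 59383/((502*21)) = 59383/10542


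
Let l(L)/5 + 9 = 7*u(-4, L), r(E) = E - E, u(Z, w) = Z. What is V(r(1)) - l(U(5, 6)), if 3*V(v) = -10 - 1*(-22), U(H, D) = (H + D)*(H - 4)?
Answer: 189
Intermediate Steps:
r(E) = 0
U(H, D) = (-4 + H)*(D + H) (U(H, D) = (D + H)*(-4 + H) = (-4 + H)*(D + H))
V(v) = 4 (V(v) = (-10 - 1*(-22))/3 = (-10 + 22)/3 = (⅓)*12 = 4)
l(L) = -185 (l(L) = -45 + 5*(7*(-4)) = -45 + 5*(-28) = -45 - 140 = -185)
V(r(1)) - l(U(5, 6)) = 4 - 1*(-185) = 4 + 185 = 189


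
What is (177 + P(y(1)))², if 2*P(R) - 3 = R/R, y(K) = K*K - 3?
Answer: 32041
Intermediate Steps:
y(K) = -3 + K² (y(K) = K² - 3 = -3 + K²)
P(R) = 2 (P(R) = 3/2 + (R/R)/2 = 3/2 + (½)*1 = 3/2 + ½ = 2)
(177 + P(y(1)))² = (177 + 2)² = 179² = 32041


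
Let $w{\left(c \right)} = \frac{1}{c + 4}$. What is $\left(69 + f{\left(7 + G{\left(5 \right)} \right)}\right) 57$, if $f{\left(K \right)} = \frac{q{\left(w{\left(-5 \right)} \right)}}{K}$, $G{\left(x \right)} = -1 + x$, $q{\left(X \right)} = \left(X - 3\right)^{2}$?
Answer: $\frac{44175}{11} \approx 4015.9$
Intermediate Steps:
$w{\left(c \right)} = \frac{1}{4 + c}$
$q{\left(X \right)} = \left(-3 + X\right)^{2}$
$f{\left(K \right)} = \frac{16}{K}$ ($f{\left(K \right)} = \frac{\left(-3 + \frac{1}{4 - 5}\right)^{2}}{K} = \frac{\left(-3 + \frac{1}{-1}\right)^{2}}{K} = \frac{\left(-3 - 1\right)^{2}}{K} = \frac{\left(-4\right)^{2}}{K} = \frac{16}{K}$)
$\left(69 + f{\left(7 + G{\left(5 \right)} \right)}\right) 57 = \left(69 + \frac{16}{7 + \left(-1 + 5\right)}\right) 57 = \left(69 + \frac{16}{7 + 4}\right) 57 = \left(69 + \frac{16}{11}\right) 57 = \frac{775}{11} \cdot 57 = \frac{44175}{11}$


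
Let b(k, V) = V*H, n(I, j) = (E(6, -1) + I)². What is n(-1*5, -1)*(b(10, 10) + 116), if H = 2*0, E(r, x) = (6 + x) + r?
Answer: 4176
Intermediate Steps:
E(r, x) = 6 + r + x
n(I, j) = (11 + I)² (n(I, j) = ((6 + 6 - 1) + I)² = (11 + I)²)
H = 0
b(k, V) = 0 (b(k, V) = V*0 = 0)
n(-1*5, -1)*(b(10, 10) + 116) = (11 - 1*5)²*(0 + 116) = (11 - 5)²*116 = 6²*116 = 36*116 = 4176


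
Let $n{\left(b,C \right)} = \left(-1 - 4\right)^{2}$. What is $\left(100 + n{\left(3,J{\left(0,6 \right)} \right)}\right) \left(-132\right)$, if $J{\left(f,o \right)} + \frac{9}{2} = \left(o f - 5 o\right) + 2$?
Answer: $-16500$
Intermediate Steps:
$J{\left(f,o \right)} = - \frac{5}{2} - 5 o + f o$ ($J{\left(f,o \right)} = - \frac{9}{2} + \left(\left(o f - 5 o\right) + 2\right) = - \frac{9}{2} + \left(\left(f o - 5 o\right) + 2\right) = - \frac{9}{2} + \left(\left(- 5 o + f o\right) + 2\right) = - \frac{9}{2} + \left(2 - 5 o + f o\right) = - \frac{5}{2} - 5 o + f o$)
$n{\left(b,C \right)} = 25$ ($n{\left(b,C \right)} = \left(-5\right)^{2} = 25$)
$\left(100 + n{\left(3,J{\left(0,6 \right)} \right)}\right) \left(-132\right) = \left(100 + 25\right) \left(-132\right) = 125 \left(-132\right) = -16500$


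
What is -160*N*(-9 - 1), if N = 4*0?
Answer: 0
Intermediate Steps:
N = 0
-160*N*(-9 - 1) = -0*(-9 - 1) = -0*(-10) = -160*0 = 0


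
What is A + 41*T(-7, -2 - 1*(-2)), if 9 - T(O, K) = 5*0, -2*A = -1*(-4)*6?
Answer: 357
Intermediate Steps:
A = -12 (A = -(-1*(-4))*6/2 = -2*6 = -½*24 = -12)
T(O, K) = 9 (T(O, K) = 9 - 5*0 = 9 - 1*0 = 9 + 0 = 9)
A + 41*T(-7, -2 - 1*(-2)) = -12 + 41*9 = -12 + 369 = 357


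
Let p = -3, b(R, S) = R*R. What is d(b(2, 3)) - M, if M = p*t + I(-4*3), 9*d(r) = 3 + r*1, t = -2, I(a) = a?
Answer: 61/9 ≈ 6.7778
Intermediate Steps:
b(R, S) = R²
d(r) = ⅓ + r/9 (d(r) = (3 + r*1)/9 = (3 + r)/9 = ⅓ + r/9)
M = -6 (M = -3*(-2) - 4*3 = 6 - 12 = -6)
d(b(2, 3)) - M = (⅓ + (⅑)*2²) - 1*(-6) = (⅓ + (⅑)*4) + 6 = (⅓ + 4/9) + 6 = 7/9 + 6 = 61/9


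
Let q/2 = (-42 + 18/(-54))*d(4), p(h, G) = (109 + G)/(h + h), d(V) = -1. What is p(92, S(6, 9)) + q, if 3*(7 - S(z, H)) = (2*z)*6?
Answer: 511/6 ≈ 85.167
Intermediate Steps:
S(z, H) = 7 - 4*z (S(z, H) = 7 - 2*z*6/3 = 7 - 4*z)
p(h, G) = (109 + G)/(2*h) (p(h, G) = (109 + G)/((2*h)) = (109 + G)*(1/(2*h)) = (109 + G)/(2*h))
q = 254/3 (q = 2*((-42 + 18/(-54))*(-1)) = 2*((-42 + 18*(-1/54))*(-1)) = 2*((-42 - ⅓)*(-1)) = 2*(-127/3*(-1)) = 2*(127/3) = 254/3 ≈ 84.667)
p(92, S(6, 9)) + q = (½)*(109 + (7 - 4*6))/92 + 254/3 = (½)*(1/92)*(109 + (7 - 24)) + 254/3 = (½)*(1/92)*(109 - 17) + 254/3 = (½)*(1/92)*92 + 254/3 = ½ + 254/3 = 511/6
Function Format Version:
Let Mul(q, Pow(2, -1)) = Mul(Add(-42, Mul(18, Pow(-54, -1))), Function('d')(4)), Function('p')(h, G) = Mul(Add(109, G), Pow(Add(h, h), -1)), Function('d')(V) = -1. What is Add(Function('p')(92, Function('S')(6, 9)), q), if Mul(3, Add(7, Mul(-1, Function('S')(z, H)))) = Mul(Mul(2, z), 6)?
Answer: Rational(511, 6) ≈ 85.167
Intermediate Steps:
Function('S')(z, H) = Add(7, Mul(-4, z)) (Function('S')(z, H) = Add(7, Mul(Rational(-1, 3), Mul(Mul(2, z), 6))) = Add(7, Mul(Rational(-1, 3), Mul(12, z))) = Add(7, Mul(-4, z)))
Function('p')(h, G) = Mul(Rational(1, 2), Pow(h, -1), Add(109, G)) (Function('p')(h, G) = Mul(Add(109, G), Pow(Mul(2, h), -1)) = Mul(Add(109, G), Mul(Rational(1, 2), Pow(h, -1))) = Mul(Rational(1, 2), Pow(h, -1), Add(109, G)))
q = Rational(254, 3) (q = Mul(2, Mul(Add(-42, Mul(18, Pow(-54, -1))), -1)) = Mul(2, Mul(Add(-42, Mul(18, Rational(-1, 54))), -1)) = Mul(2, Mul(Add(-42, Rational(-1, 3)), -1)) = Mul(2, Mul(Rational(-127, 3), -1)) = Mul(2, Rational(127, 3)) = Rational(254, 3) ≈ 84.667)
Add(Function('p')(92, Function('S')(6, 9)), q) = Add(Mul(Rational(1, 2), Pow(92, -1), Add(109, Add(7, Mul(-4, 6)))), Rational(254, 3)) = Add(Mul(Rational(1, 2), Rational(1, 92), Add(109, Add(7, -24))), Rational(254, 3)) = Add(Mul(Rational(1, 2), Rational(1, 92), Add(109, -17)), Rational(254, 3)) = Add(Mul(Rational(1, 2), Rational(1, 92), 92), Rational(254, 3)) = Add(Rational(1, 2), Rational(254, 3)) = Rational(511, 6)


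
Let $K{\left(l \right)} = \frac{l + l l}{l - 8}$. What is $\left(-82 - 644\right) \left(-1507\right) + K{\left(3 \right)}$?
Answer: $\frac{5470398}{5} \approx 1.0941 \cdot 10^{6}$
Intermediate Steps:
$K{\left(l \right)} = \frac{l + l^{2}}{-8 + l}$
$\left(-82 - 644\right) \left(-1507\right) + K{\left(3 \right)} = \left(-82 - 644\right) \left(-1507\right) + \frac{3 \left(1 + 3\right)}{-8 + 3} = \left(-82 - 644\right) \left(-1507\right) + 3 \frac{1}{-5} \cdot 4 = \left(-726\right) \left(-1507\right) + 3 \left(- \frac{1}{5}\right) 4 = 1094082 - \frac{12}{5} = \frac{5470398}{5}$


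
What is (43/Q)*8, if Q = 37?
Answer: 344/37 ≈ 9.2973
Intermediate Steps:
(43/Q)*8 = (43/37)*8 = 344/37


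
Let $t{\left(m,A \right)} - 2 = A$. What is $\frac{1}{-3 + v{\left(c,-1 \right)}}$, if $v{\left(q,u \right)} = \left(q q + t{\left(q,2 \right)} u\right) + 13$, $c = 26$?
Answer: $\frac{1}{682} \approx 0.0014663$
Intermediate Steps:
$t{\left(m,A \right)} = 2 + A$
$v{\left(q,u \right)} = 13 + q^{2} + 4 u$ ($v{\left(q,u \right)} = \left(q q + \left(2 + 2\right) u\right) + 13 = \left(q^{2} + 4 u\right) + 13 = 13 + q^{2} + 4 u$)
$\frac{1}{-3 + v{\left(c,-1 \right)}} = \frac{1}{-3 + \left(13 + 26^{2} + 4 \left(-1\right)\right)} = \frac{1}{-3 + \left(13 + 676 - 4\right)} = \frac{1}{-3 + 685} = \frac{1}{682}$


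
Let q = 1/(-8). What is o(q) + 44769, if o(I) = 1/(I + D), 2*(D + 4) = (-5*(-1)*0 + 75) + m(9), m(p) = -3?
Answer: 11416103/255 ≈ 44769.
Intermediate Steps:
q = -⅛ ≈ -0.12500
D = 32 (D = -4 + ((-5*(-1)*0 + 75) - 3)/2 = -4 + ((5*0 + 75) - 3)/2 = -4 + ((0 + 75) - 3)/2 = -4 + (75 - 3)/2 = -4 + (½)*72 = -4 + 36 = 32)
o(I) = 1/(32 + I) (o(I) = 1/(I + 32) = 1/(32 + I))
o(q) + 44769 = 1/(32 - ⅛) + 44769 = 1/(255/8) + 44769 = 8/255 + 44769 = 11416103/255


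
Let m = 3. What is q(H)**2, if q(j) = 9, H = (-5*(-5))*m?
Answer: 81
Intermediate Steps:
H = 75 (H = -5*(-5)*3 = 25*3 = 75)
q(H)**2 = 9**2 = 81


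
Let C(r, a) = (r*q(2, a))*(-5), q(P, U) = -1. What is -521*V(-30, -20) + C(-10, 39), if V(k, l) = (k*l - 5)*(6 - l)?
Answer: -8059920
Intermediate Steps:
C(r, a) = 5*r (C(r, a) = (r*(-1))*(-5) = -r*(-5) = 5*r)
V(k, l) = (-5 + k*l)*(6 - l)
-521*V(-30, -20) + C(-10, 39) = -521*(-30 + 5*(-20) - 1*(-30)*(-20)² + 6*(-30)*(-20)) + 5*(-10) = -521*(-30 - 100 - 1*(-30)*400 + 3600) - 50 = -521*(-30 - 100 + 12000 + 3600) - 50 = -521*15470 - 50 = -8059870 - 50 = -8059920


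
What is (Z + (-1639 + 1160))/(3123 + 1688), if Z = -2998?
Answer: -3477/4811 ≈ -0.72272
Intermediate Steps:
(Z + (-1639 + 1160))/(3123 + 1688) = (-2998 + (-1639 + 1160))/(3123 + 1688) = (-2998 - 479)/4811 = -3477*1/4811 = -3477/4811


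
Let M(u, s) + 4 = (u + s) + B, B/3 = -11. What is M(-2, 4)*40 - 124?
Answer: -1524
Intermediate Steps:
B = -33 (B = 3*(-11) = -33)
M(u, s) = -37 + s + u (M(u, s) = -4 + ((u + s) - 33) = -4 + ((s + u) - 33) = -4 + (-33 + s + u) = -37 + s + u)
M(-2, 4)*40 - 124 = (-37 + 4 - 2)*40 - 124 = -35*40 - 124 = -1400 - 124 = -1524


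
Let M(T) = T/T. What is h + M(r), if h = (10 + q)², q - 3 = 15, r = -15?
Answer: 785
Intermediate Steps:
q = 18 (q = 3 + 15 = 18)
h = 784 (h = (10 + 18)² = 28² = 784)
M(T) = 1
h + M(r) = 784 + 1 = 785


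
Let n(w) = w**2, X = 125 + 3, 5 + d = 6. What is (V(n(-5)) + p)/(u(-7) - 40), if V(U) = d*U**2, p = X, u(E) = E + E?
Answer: -251/18 ≈ -13.944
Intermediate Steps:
d = 1 (d = -5 + 6 = 1)
X = 128
u(E) = 2*E
p = 128
V(U) = U**2 (V(U) = 1*U**2 = U**2)
(V(n(-5)) + p)/(u(-7) - 40) = (((-5)**2)**2 + 128)/(2*(-7) - 40) = (25**2 + 128)/(-14 - 40) = (625 + 128)/(-54) = 753*(-1/54) = -251/18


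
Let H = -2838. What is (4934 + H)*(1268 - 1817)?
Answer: -1150704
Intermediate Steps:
(4934 + H)*(1268 - 1817) = (4934 - 2838)*(1268 - 1817) = 2096*(-549) = -1150704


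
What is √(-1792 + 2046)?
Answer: √254 ≈ 15.937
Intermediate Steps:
√(-1792 + 2046) = √254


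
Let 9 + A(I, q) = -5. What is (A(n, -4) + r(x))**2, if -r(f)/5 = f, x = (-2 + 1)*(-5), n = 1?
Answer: 1521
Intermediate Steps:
A(I, q) = -14 (A(I, q) = -9 - 5 = -14)
x = 5 (x = -1*(-5) = 5)
r(f) = -5*f
(A(n, -4) + r(x))**2 = (-14 - 5*5)**2 = (-14 - 25)**2 = (-39)**2 = 1521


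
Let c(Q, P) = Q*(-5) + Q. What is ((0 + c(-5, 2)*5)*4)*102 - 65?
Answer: 40735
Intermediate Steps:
c(Q, P) = -4*Q (c(Q, P) = -5*Q + Q = -4*Q)
((0 + c(-5, 2)*5)*4)*102 - 65 = ((0 - 4*(-5)*5)*4)*102 - 65 = ((0 + 20*5)*4)*102 - 65 = ((0 + 100)*4)*102 - 65 = (100*4)*102 - 65 = 400*102 - 65 = 40800 - 65 = 40735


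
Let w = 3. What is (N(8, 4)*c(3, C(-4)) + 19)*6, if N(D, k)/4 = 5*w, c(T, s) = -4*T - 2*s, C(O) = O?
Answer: -1326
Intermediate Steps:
N(D, k) = 60 (N(D, k) = 4*(5*3) = 4*15 = 60)
(N(8, 4)*c(3, C(-4)) + 19)*6 = (60*(-4*3 - 2*(-4)) + 19)*6 = (60*(-12 + 8) + 19)*6 = (60*(-4) + 19)*6 = (-240 + 19)*6 = -221*6 = -1326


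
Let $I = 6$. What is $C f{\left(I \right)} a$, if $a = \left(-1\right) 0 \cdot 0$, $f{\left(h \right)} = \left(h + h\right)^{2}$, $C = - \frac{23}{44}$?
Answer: $0$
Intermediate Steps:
$C = - \frac{23}{44}$ ($C = \left(-23\right) \frac{1}{44} = - \frac{23}{44} \approx -0.52273$)
$f{\left(h \right)} = 4 h^{2}$ ($f{\left(h \right)} = \left(2 h\right)^{2} = 4 h^{2}$)
$a = 0$ ($a = 0 \cdot 0 = 0$)
$C f{\left(I \right)} a = - \frac{23 \cdot 4 \cdot 6^{2}}{44} \cdot 0 = - \frac{23 \cdot 4 \cdot 36}{44} \cdot 0 = \left(- \frac{23}{44}\right) 144 \cdot 0 = \left(- \frac{828}{11}\right) 0 = 0$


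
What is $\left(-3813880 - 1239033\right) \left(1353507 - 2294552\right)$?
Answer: $4755018514085$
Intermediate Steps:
$\left(-3813880 - 1239033\right) \left(1353507 - 2294552\right) = \left(-5052913\right) \left(-941045\right) = 4755018514085$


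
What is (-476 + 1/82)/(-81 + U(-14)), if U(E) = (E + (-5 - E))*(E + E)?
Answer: -39031/4838 ≈ -8.0676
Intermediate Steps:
U(E) = -10*E
(-476 + 1/82)/(-81 + U(-14)) = (-476 + 1/82)/(-81 - 10*(-14)) = (-476 + 1/82)/(-81 + 140) = -39031/82/59 = -39031/82*1/59 = -39031/4838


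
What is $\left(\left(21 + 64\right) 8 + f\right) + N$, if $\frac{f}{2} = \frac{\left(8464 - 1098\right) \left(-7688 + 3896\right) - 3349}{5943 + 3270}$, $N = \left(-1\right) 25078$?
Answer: $- \frac{280649216}{9213} \approx -30462.0$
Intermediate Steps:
$N = -25078$
$f = - \frac{55870442}{9213}$ ($f = 2 \frac{\left(8464 - 1098\right) \left(-7688 + 3896\right) - 3349}{5943 + 3270} = 2 \frac{7366 \left(-3792\right) - 3349}{9213} = 2 \left(-27931872 - 3349\right) \frac{1}{9213} = 2 \left(\left(-27935221\right) \frac{1}{9213}\right) = 2 \left(- \frac{27935221}{9213}\right) = - \frac{55870442}{9213} \approx -6064.3$)
$\left(\left(21 + 64\right) 8 + f\right) + N = \left(\left(21 + 64\right) 8 - \frac{55870442}{9213}\right) - 25078 = \left(85 \cdot 8 - \frac{55870442}{9213}\right) - 25078 = \left(680 - \frac{55870442}{9213}\right) - 25078 = - \frac{49605602}{9213} - 25078 = - \frac{280649216}{9213}$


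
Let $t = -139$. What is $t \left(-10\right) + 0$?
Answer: $1390$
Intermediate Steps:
$t \left(-10\right) + 0 = \left(-139\right) \left(-10\right) + 0 = 1390 + 0 = 1390$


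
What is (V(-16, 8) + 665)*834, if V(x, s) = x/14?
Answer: 3875598/7 ≈ 5.5366e+5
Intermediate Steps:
V(x, s) = x/14 (V(x, s) = x*(1/14) = x/14)
(V(-16, 8) + 665)*834 = ((1/14)*(-16) + 665)*834 = (-8/7 + 665)*834 = (4647/7)*834 = 3875598/7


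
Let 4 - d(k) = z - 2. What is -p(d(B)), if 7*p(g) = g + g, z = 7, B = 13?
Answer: 2/7 ≈ 0.28571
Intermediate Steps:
d(k) = -1 (d(k) = 4 - (7 - 2) = 4 - 1*5 = 4 - 5 = -1)
p(g) = 2*g/7 (p(g) = (g + g)/7 = (2*g)/7 = 2*g/7)
-p(d(B)) = -2*(-1)/7 = -1*(-2/7) = 2/7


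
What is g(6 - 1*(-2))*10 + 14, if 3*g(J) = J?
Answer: 122/3 ≈ 40.667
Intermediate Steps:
g(J) = J/3
g(6 - 1*(-2))*10 + 14 = ((6 - 1*(-2))/3)*10 + 14 = ((6 + 2)/3)*10 + 14 = ((⅓)*8)*10 + 14 = (8/3)*10 + 14 = 80/3 + 14 = 122/3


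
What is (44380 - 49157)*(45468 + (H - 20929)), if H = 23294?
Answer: -228498241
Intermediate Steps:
(44380 - 49157)*(45468 + (H - 20929)) = (44380 - 49157)*(45468 + (23294 - 20929)) = -4777*(45468 + 2365) = -4777*47833 = -228498241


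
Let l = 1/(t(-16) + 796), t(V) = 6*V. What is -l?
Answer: -1/700 ≈ -0.0014286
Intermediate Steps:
l = 1/700 (l = 1/(6*(-16) + 796) = 1/(-96 + 796) = 1/700 ≈ 0.0014286)
-l = -1*1/700 = -1/700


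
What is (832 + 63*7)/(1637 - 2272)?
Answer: -1273/635 ≈ -2.0047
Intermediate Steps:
(832 + 63*7)/(1637 - 2272) = (832 + 441)/(-635) = 1273*(-1/635) = -1273/635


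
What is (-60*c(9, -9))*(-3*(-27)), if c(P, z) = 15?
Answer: -72900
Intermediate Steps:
(-60*c(9, -9))*(-3*(-27)) = (-60*15)*(-3*(-27)) = -900*81 = -72900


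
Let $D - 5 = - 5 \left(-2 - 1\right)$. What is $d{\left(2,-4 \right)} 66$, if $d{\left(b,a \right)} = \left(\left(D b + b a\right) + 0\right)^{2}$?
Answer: $67584$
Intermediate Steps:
$D = 20$ ($D = 5 - 5 \left(-2 - 1\right) = 5 - -15 = 5 + 15 = 20$)
$d{\left(b,a \right)} = \left(20 b + a b\right)^{2}$ ($d{\left(b,a \right)} = \left(\left(20 b + b a\right) + 0\right)^{2} = \left(\left(20 b + a b\right) + 0\right)^{2} = \left(20 b + a b\right)^{2}$)
$d{\left(2,-4 \right)} 66 = 2^{2} \left(20 - 4\right)^{2} \cdot 66 = 4 \cdot 16^{2} \cdot 66 = 4 \cdot 256 \cdot 66 = 1024 \cdot 66 = 67584$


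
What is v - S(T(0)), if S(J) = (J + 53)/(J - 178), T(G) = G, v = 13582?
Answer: 2417649/178 ≈ 13582.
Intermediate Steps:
S(J) = (53 + J)/(-178 + J)
v - S(T(0)) = 13582 - (53 + 0)/(-178 + 0) = 13582 - 53/(-178) = 13582 - (-1)*53/178 = 13582 - 1*(-53/178) = 13582 + 53/178 = 2417649/178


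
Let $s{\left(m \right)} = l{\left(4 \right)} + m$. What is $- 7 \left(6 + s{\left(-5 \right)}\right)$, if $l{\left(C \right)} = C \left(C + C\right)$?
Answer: $-231$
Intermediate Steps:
$l{\left(C \right)} = 2 C^{2}$ ($l{\left(C \right)} = C 2 C = 2 C^{2}$)
$s{\left(m \right)} = 32 + m$ ($s{\left(m \right)} = 2 \cdot 4^{2} + m = 2 \cdot 16 + m = 32 + m$)
$- 7 \left(6 + s{\left(-5 \right)}\right) = - 7 \left(6 + \left(32 - 5\right)\right) = - 7 \left(6 + 27\right) = \left(-7\right) 33 = -231$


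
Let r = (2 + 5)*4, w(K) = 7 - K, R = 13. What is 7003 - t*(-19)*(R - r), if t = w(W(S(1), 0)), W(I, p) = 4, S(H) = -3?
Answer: 6148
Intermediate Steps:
t = 3 (t = 7 - 1*4 = 7 - 4 = 3)
r = 28 (r = 7*4 = 28)
7003 - t*(-19)*(R - r) = 7003 - 3*(-19)*(13 - 1*28) = 7003 - (-57)*(13 - 28) = 7003 - (-57)*(-15) = 7003 - 1*855 = 7003 - 855 = 6148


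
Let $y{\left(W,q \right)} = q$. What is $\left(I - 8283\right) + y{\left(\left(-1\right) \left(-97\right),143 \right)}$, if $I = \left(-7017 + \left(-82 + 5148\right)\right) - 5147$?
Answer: $-15238$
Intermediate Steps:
$I = -7098$ ($I = \left(-7017 + 5066\right) - 5147 = -1951 - 5147 = -7098$)
$\left(I - 8283\right) + y{\left(\left(-1\right) \left(-97\right),143 \right)} = \left(-7098 - 8283\right) + 143 = -15381 + 143 = -15238$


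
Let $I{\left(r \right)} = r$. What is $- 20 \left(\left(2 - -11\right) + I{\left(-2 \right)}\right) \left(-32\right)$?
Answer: $7040$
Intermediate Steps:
$- 20 \left(\left(2 - -11\right) + I{\left(-2 \right)}\right) \left(-32\right) = - 20 \left(\left(2 - -11\right) - 2\right) \left(-32\right) = - 20 \left(\left(2 + 11\right) - 2\right) \left(-32\right) = - 20 \left(13 - 2\right) \left(-32\right) = \left(-20\right) 11 \left(-32\right) = \left(-220\right) \left(-32\right) = 7040$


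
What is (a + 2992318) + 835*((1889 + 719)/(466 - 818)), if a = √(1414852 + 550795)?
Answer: 65694891/22 + √1965647 ≈ 2.9875e+6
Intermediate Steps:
a = √1965647 ≈ 1402.0
(a + 2992318) + 835*((1889 + 719)/(466 - 818)) = (√1965647 + 2992318) + 835*((1889 + 719)/(466 - 818)) = (2992318 + √1965647) + 835*(2608/(-352)) = (2992318 + √1965647) + 835*(2608*(-1/352)) = (2992318 + √1965647) + 835*(-163/22) = (2992318 + √1965647) - 136105/22 = 65694891/22 + √1965647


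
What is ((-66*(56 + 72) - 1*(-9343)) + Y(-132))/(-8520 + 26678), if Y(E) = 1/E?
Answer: 16877/342408 ≈ 0.049289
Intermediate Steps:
((-66*(56 + 72) - 1*(-9343)) + Y(-132))/(-8520 + 26678) = ((-66*(56 + 72) - 1*(-9343)) + 1/(-132))/(-8520 + 26678) = ((-66*128 + 9343) - 1/132)/18158 = ((-8448 + 9343) - 1/132)*(1/18158) = (895 - 1/132)*(1/18158) = (118139/132)*(1/18158) = 16877/342408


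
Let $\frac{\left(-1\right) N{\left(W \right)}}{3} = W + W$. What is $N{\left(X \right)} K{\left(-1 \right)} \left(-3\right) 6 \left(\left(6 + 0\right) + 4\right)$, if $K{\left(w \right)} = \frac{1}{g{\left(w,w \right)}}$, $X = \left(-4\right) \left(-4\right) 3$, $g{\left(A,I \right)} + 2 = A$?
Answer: $-17280$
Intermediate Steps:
$g{\left(A,I \right)} = -2 + A$
$X = 48$ ($X = 16 \cdot 3 = 48$)
$K{\left(w \right)} = \frac{1}{-2 + w}$
$N{\left(W \right)} = - 6 W$ ($N{\left(W \right)} = - 3 \left(W + W\right) = - 3 \cdot 2 W = - 6 W$)
$N{\left(X \right)} K{\left(-1 \right)} \left(-3\right) 6 \left(\left(6 + 0\right) + 4\right) = \frac{\left(-6\right) 48}{-2 - 1} \left(-3\right) 6 \left(\left(6 + 0\right) + 4\right) = - \frac{288}{-3} \left(- 18 \left(6 + 4\right)\right) = \left(-288\right) \left(- \frac{1}{3}\right) \left(\left(-18\right) 10\right) = 96 \left(-180\right) = -17280$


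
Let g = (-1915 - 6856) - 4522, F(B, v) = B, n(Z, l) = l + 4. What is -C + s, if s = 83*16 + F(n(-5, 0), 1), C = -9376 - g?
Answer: -2585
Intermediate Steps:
n(Z, l) = 4 + l
g = -13293 (g = -8771 - 4522 = -13293)
C = 3917 (C = -9376 - 1*(-13293) = -9376 + 13293 = 3917)
s = 1332 (s = 83*16 + (4 + 0) = 1328 + 4 = 1332)
-C + s = -1*3917 + 1332 = -3917 + 1332 = -2585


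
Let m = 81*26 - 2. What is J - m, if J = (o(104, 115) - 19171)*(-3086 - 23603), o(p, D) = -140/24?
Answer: 3070850405/6 ≈ 5.1181e+8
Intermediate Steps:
o(p, D) = -35/6 (o(p, D) = -140*1/24 = -35/6)
m = 2104 (m = 2106 - 2 = 2104)
J = 3070863029/6 (J = (-35/6 - 19171)*(-3086 - 23603) = -115061/6*(-26689) = 3070863029/6 ≈ 5.1181e+8)
J - m = 3070863029/6 - 1*2104 = 3070863029/6 - 2104 = 3070850405/6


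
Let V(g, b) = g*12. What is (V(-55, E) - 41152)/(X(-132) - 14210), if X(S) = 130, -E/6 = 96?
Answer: 10453/3520 ≈ 2.9696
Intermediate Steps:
E = -576 (E = -6*96 = -576)
V(g, b) = 12*g
(V(-55, E) - 41152)/(X(-132) - 14210) = (12*(-55) - 41152)/(130 - 14210) = (-660 - 41152)/(-14080) = -41812*(-1/14080) = 10453/3520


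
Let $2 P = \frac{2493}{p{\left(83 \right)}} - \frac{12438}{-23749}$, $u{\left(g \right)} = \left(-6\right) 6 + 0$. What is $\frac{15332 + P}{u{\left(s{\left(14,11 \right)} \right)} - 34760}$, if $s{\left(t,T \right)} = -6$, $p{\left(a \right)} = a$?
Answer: $- \frac{60504103499}{137177453864} \approx -0.44106$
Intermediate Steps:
$u{\left(g \right)} = -36$ ($u{\left(g \right)} = -36 + 0 = -36$)
$P = \frac{60238611}{3942334}$ ($P = \frac{\frac{2493}{83} - \frac{12438}{-23749}}{2} = \frac{2493 \cdot \frac{1}{83} - - \frac{12438}{23749}}{2} = \frac{\frac{2493}{83} + \frac{12438}{23749}}{2} = \frac{1}{2} \cdot \frac{60238611}{1971167} = \frac{60238611}{3942334} \approx 15.28$)
$\frac{15332 + P}{u{\left(s{\left(14,11 \right)} \right)} - 34760} = \frac{15332 + \frac{60238611}{3942334}}{-36 - 34760} = \frac{60504103499}{3942334 \left(-34796\right)} = \frac{60504103499}{3942334} \left(- \frac{1}{34796}\right) = - \frac{60504103499}{137177453864}$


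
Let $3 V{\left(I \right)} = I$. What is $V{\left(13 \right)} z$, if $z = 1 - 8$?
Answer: $- \frac{91}{3} \approx -30.333$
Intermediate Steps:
$V{\left(I \right)} = \frac{I}{3}$
$z = -7$ ($z = 1 - 8 = -7$)
$V{\left(13 \right)} z = \frac{1}{3} \cdot 13 \left(-7\right) = \frac{13}{3} \left(-7\right) = - \frac{91}{3}$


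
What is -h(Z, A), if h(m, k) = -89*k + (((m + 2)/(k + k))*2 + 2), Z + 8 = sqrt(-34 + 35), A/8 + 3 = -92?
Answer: -10281585/152 ≈ -67642.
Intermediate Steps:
A = -760 (A = -24 + 8*(-92) = -24 - 736 = -760)
Z = -7 (Z = -8 + sqrt(-34 + 35) = -8 + sqrt(1) = -8 + 1 = -7)
h(m, k) = 2 - 89*k + (2 + m)/k (h(m, k) = -89*k + (((2 + m)/((2*k)))*2 + 2) = -89*k + (((2 + m)*(1/(2*k)))*2 + 2) = -89*k + (((2 + m)/(2*k))*2 + 2) = -89*k + ((2 + m)/k + 2) = -89*k + (2 + (2 + m)/k) = 2 - 89*k + (2 + m)/k)
-h(Z, A) = -(2 - 7 - 1*(-760)*(-2 + 89*(-760)))/(-760) = -(-1)*(2 - 7 - 1*(-760)*(-2 - 67640))/760 = -(-1)*(2 - 7 - 1*(-760)*(-67642))/760 = -(-1)*(2 - 7 - 51407920)/760 = -(-1)*(-51407925)/760 = -1*10281585/152 = -10281585/152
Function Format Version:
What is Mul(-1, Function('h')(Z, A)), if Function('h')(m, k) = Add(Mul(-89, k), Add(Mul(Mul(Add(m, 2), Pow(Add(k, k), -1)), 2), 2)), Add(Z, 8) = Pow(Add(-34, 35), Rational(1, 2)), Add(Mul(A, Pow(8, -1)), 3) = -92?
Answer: Rational(-10281585, 152) ≈ -67642.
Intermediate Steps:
A = -760 (A = Add(-24, Mul(8, -92)) = Add(-24, -736) = -760)
Z = -7 (Z = Add(-8, Pow(Add(-34, 35), Rational(1, 2))) = Add(-8, Pow(1, Rational(1, 2))) = Add(-8, 1) = -7)
Function('h')(m, k) = Add(2, Mul(-89, k), Mul(Pow(k, -1), Add(2, m))) (Function('h')(m, k) = Add(Mul(-89, k), Add(Mul(Mul(Add(2, m), Pow(Mul(2, k), -1)), 2), 2)) = Add(Mul(-89, k), Add(Mul(Mul(Add(2, m), Mul(Rational(1, 2), Pow(k, -1))), 2), 2)) = Add(Mul(-89, k), Add(Mul(Mul(Rational(1, 2), Pow(k, -1), Add(2, m)), 2), 2)) = Add(Mul(-89, k), Add(Mul(Pow(k, -1), Add(2, m)), 2)) = Add(Mul(-89, k), Add(2, Mul(Pow(k, -1), Add(2, m)))) = Add(2, Mul(-89, k), Mul(Pow(k, -1), Add(2, m))))
Mul(-1, Function('h')(Z, A)) = Mul(-1, Mul(Pow(-760, -1), Add(2, -7, Mul(-1, -760, Add(-2, Mul(89, -760)))))) = Mul(-1, Mul(Rational(-1, 760), Add(2, -7, Mul(-1, -760, Add(-2, -67640))))) = Mul(-1, Mul(Rational(-1, 760), Add(2, -7, Mul(-1, -760, -67642)))) = Mul(-1, Mul(Rational(-1, 760), Add(2, -7, -51407920))) = Mul(-1, Mul(Rational(-1, 760), -51407925)) = Mul(-1, Rational(10281585, 152)) = Rational(-10281585, 152)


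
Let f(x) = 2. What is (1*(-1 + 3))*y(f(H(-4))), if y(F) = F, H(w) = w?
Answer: 4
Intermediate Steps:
(1*(-1 + 3))*y(f(H(-4))) = (1*(-1 + 3))*2 = (1*2)*2 = 2*2 = 4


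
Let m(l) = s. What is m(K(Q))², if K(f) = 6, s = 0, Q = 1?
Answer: 0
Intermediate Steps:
m(l) = 0
m(K(Q))² = 0² = 0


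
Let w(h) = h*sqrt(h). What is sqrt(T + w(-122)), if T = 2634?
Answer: sqrt(2634 - 122*I*sqrt(122)) ≈ 52.88 - 12.741*I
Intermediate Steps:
w(h) = h**(3/2)
sqrt(T + w(-122)) = sqrt(2634 + (-122)**(3/2)) = sqrt(2634 - 122*I*sqrt(122))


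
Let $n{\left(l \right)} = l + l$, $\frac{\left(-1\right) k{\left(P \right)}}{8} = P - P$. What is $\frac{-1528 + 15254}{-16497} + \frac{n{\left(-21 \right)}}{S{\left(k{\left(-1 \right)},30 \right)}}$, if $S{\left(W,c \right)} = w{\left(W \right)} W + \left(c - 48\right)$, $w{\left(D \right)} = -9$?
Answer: $\frac{24767}{16497} \approx 1.5013$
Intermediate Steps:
$k{\left(P \right)} = 0$ ($k{\left(P \right)} = - 8 \left(P - P\right) = \left(-8\right) 0 = 0$)
$n{\left(l \right)} = 2 l$
$S{\left(W,c \right)} = -48 + c - 9 W$ ($S{\left(W,c \right)} = - 9 W + \left(c - 48\right) = - 9 W + \left(-48 + c\right) = -48 + c - 9 W$)
$\frac{-1528 + 15254}{-16497} + \frac{n{\left(-21 \right)}}{S{\left(k{\left(-1 \right)},30 \right)}} = \frac{-1528 + 15254}{-16497} + \frac{2 \left(-21\right)}{-48 + 30 - 0} = 13726 \left(- \frac{1}{16497}\right) - \frac{42}{-48 + 30 + 0} = - \frac{13726}{16497} - \frac{42}{-18} = - \frac{13726}{16497} - - \frac{7}{3} = - \frac{13726}{16497} + \frac{7}{3} = \frac{24767}{16497}$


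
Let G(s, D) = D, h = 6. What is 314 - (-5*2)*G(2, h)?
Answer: 374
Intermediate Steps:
314 - (-5*2)*G(2, h) = 314 - (-5*2)*6 = 314 - (-10)*6 = 314 - 1*(-60) = 314 + 60 = 374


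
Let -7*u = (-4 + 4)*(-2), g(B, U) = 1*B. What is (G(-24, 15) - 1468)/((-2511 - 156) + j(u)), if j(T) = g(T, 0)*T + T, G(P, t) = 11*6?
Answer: 1402/2667 ≈ 0.52568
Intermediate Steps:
g(B, U) = B
G(P, t) = 66
u = 0 (u = -(-4 + 4)*(-2)/7 = -0*(-2) = -⅐*0 = 0)
j(T) = T + T² (j(T) = T*T + T = T² + T = T + T²)
(G(-24, 15) - 1468)/((-2511 - 156) + j(u)) = (66 - 1468)/((-2511 - 156) + 0*(1 + 0)) = -1402/(-2667 + 0*1) = -1402/(-2667 + 0) = -1402/(-2667) = -1402*(-1/2667) = 1402/2667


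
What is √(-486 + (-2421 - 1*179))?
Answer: I*√3086 ≈ 55.552*I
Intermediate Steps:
√(-486 + (-2421 - 1*179)) = √(-486 + (-2421 - 179)) = √(-486 - 2600) = √(-3086) = I*√3086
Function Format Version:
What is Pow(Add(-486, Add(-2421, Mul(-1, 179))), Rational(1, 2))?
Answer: Mul(I, Pow(3086, Rational(1, 2))) ≈ Mul(55.552, I)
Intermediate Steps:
Pow(Add(-486, Add(-2421, Mul(-1, 179))), Rational(1, 2)) = Pow(Add(-486, Add(-2421, -179)), Rational(1, 2)) = Pow(Add(-486, -2600), Rational(1, 2)) = Pow(-3086, Rational(1, 2)) = Mul(I, Pow(3086, Rational(1, 2)))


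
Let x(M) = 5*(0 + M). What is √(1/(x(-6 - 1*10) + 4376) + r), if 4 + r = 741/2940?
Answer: I*√21182271090/75180 ≈ 1.9359*I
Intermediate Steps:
x(M) = 5*M
r = -3673/980 (r = -4 + 741/2940 = -4 + 741*(1/2940) = -4 + 247/980 = -3673/980 ≈ -3.7480)
√(1/(x(-6 - 1*10) + 4376) + r) = √(1/(5*(-6 - 1*10) + 4376) - 3673/980) = √(1/(5*(-6 - 10) + 4376) - 3673/980) = √(1/(5*(-16) + 4376) - 3673/980) = √(1/(-80 + 4376) - 3673/980) = √(1/4296 - 3673/980) = √(-3944557/1052520) = I*√21182271090/75180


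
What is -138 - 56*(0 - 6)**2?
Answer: -2154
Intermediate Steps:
-138 - 56*(0 - 6)**2 = -138 - 56*(-6)**2 = -138 - 56*36 = -138 - 2016 = -2154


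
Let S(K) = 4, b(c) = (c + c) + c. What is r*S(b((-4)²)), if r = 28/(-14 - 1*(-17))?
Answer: 112/3 ≈ 37.333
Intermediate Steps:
b(c) = 3*c (b(c) = 2*c + c = 3*c)
r = 28/3 (r = 28/(-14 + 17) = 28/3 ≈ 9.3333)
r*S(b((-4)²)) = (28/3)*4 = 112/3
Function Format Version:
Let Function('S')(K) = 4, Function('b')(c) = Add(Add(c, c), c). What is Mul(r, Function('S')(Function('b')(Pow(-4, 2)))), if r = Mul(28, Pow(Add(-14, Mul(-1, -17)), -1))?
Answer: Rational(112, 3) ≈ 37.333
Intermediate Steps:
Function('b')(c) = Mul(3, c) (Function('b')(c) = Add(Mul(2, c), c) = Mul(3, c))
r = Rational(28, 3) (r = Mul(28, Pow(Add(-14, 17), -1)) = Mul(28, Pow(3, -1)) = Mul(28, Rational(1, 3)) = Rational(28, 3) ≈ 9.3333)
Mul(r, Function('S')(Function('b')(Pow(-4, 2)))) = Mul(Rational(28, 3), 4) = Rational(112, 3)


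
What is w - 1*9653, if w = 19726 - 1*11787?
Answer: -1714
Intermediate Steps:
w = 7939 (w = 19726 - 11787 = 7939)
w - 1*9653 = 7939 - 1*9653 = 7939 - 9653 = -1714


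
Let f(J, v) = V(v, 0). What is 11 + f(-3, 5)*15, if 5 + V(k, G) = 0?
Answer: -64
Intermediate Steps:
V(k, G) = -5 (V(k, G) = -5 + 0 = -5)
f(J, v) = -5
11 + f(-3, 5)*15 = 11 - 5*15 = 11 - 75 = -64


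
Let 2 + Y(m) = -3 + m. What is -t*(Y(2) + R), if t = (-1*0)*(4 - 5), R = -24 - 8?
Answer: 0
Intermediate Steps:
Y(m) = -5 + m (Y(m) = -2 + (-3 + m) = -5 + m)
R = -32
t = 0 (t = 0*(-1) = 0)
-t*(Y(2) + R) = -0*((-5 + 2) - 32) = -0*(-3 - 32) = -0*(-35) = -1*0 = 0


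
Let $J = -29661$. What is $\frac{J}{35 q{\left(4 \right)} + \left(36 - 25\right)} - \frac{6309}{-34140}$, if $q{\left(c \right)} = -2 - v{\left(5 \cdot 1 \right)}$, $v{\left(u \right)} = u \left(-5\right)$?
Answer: $- \frac{27985511}{773840} \approx -36.164$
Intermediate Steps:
$v{\left(u \right)} = - 5 u$
$q{\left(c \right)} = 23$ ($q{\left(c \right)} = -2 - - 5 \cdot 5 \cdot 1 = -2 - \left(-5\right) 5 = -2 - -25 = -2 + 25 = 23$)
$\frac{J}{35 q{\left(4 \right)} + \left(36 - 25\right)} - \frac{6309}{-34140} = - \frac{29661}{35 \cdot 23 + \left(36 - 25\right)} - \frac{6309}{-34140} = - \frac{29661}{805 + 11} - - \frac{2103}{11380} = - \frac{29661}{816} + \frac{2103}{11380} = \left(-29661\right) \frac{1}{816} + \frac{2103}{11380} = - \frac{9887}{272} + \frac{2103}{11380} = - \frac{27985511}{773840}$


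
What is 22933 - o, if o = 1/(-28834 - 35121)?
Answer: 1466680016/63955 ≈ 22933.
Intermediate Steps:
o = -1/63955 (o = 1/(-63955) = -1/63955 ≈ -1.5636e-5)
22933 - o = 22933 - 1*(-1/63955) = 22933 + 1/63955 = 1466680016/63955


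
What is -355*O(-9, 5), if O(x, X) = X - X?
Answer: 0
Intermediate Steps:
O(x, X) = 0
-355*O(-9, 5) = -355*0 = 0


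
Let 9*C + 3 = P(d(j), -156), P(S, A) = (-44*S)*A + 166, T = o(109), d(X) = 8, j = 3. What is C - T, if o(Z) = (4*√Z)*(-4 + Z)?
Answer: 55075/9 - 420*√109 ≈ 1734.5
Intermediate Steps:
o(Z) = 4*√Z*(-4 + Z)
T = 420*√109 (T = 4*√109*(-4 + 109) = 4*√109*105 = 420*√109 ≈ 4384.9)
P(S, A) = 166 - 44*A*S (P(S, A) = -44*A*S + 166 = 166 - 44*A*S)
C = 55075/9 (C = -⅓ + (166 - 44*(-156)*8)/9 = -⅓ + (166 + 54912)/9 = -⅓ + (⅑)*55078 = -⅓ + 55078/9 = 55075/9 ≈ 6119.4)
C - T = 55075/9 - 420*√109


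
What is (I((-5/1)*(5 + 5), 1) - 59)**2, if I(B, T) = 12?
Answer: 2209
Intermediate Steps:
(I((-5/1)*(5 + 5), 1) - 59)**2 = (12 - 59)**2 = (-47)**2 = 2209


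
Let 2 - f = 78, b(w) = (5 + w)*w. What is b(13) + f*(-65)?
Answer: 5174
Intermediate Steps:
b(w) = w*(5 + w)
f = -76 (f = 2 - 1*78 = 2 - 78 = -76)
b(13) + f*(-65) = 13*(5 + 13) - 76*(-65) = 13*18 + 4940 = 234 + 4940 = 5174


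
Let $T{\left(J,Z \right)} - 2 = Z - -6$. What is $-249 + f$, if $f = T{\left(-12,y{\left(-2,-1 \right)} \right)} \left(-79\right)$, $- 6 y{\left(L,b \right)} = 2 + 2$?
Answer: $- \frac{2485}{3} \approx -828.33$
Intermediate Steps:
$y{\left(L,b \right)} = - \frac{2}{3}$ ($y{\left(L,b \right)} = - \frac{2 + 2}{6} = \left(- \frac{1}{6}\right) 4 = - \frac{2}{3}$)
$T{\left(J,Z \right)} = 8 + Z$ ($T{\left(J,Z \right)} = 2 + \left(Z - -6\right) = 2 + \left(Z + 6\right) = 2 + \left(6 + Z\right) = 8 + Z$)
$f = - \frac{1738}{3}$ ($f = \left(8 - \frac{2}{3}\right) \left(-79\right) = \frac{22}{3} \left(-79\right) = - \frac{1738}{3} \approx -579.33$)
$-249 + f = -249 - \frac{1738}{3} = - \frac{2485}{3}$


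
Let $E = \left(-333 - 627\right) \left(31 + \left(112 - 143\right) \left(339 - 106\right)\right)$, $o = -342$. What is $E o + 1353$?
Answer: $-2361276087$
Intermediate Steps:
$E = 6904320$ ($E = - 960 \left(31 - 7223\right) = \left(-960\right) \left(-7192\right) = 6904320$)
$E o + 1353 = 6904320 \left(-342\right) + 1353 = -2361277440 + 1353 = -2361276087$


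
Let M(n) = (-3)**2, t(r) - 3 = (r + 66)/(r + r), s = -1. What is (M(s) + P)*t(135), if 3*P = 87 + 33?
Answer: 16513/90 ≈ 183.48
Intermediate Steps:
t(r) = 3 + (66 + r)/(2*r) (t(r) = 3 + (r + 66)/(r + r) = 3 + (66 + r)/((2*r)) = 3 + (66 + r)*(1/(2*r)) = 3 + (66 + r)/(2*r))
P = 40 (P = (87 + 33)/3 = (1/3)*120 = 40)
M(n) = 9
(M(s) + P)*t(135) = (9 + 40)*(7/2 + 33/135) = 49*(7/2 + 33*(1/135)) = 49*(7/2 + 11/45) = 49*(337/90) = 16513/90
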